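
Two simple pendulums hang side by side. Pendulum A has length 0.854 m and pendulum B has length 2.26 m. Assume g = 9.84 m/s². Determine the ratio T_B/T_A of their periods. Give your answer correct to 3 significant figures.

1.63

T ∝ √L, so T_B/T_A = √(L_B/L_A) = √(2.26/0.854) = 1.63.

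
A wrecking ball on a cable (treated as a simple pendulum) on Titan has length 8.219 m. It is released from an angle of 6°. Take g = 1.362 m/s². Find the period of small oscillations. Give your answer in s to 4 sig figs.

T = 2π√(L/g) = 2π√(8.219/1.362) = 2π × 2.4565 = 15.43 s.

15.43 s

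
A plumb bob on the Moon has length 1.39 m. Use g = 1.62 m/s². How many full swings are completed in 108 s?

T = 2π√(L/g) = 2π√(1.39/1.62) = 5.820 s.
Number of complete oscillations = ⌊108/5.820⌋ = ⌊18.56⌋ = 18.

18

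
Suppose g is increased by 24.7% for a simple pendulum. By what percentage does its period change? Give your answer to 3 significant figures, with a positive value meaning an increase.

-10.4%

T ∝ 1/√g, so T'/T = 1/√(1.247) = 0.8955.
Percentage change in T = (0.8955 − 1) × 100% = -10.4%.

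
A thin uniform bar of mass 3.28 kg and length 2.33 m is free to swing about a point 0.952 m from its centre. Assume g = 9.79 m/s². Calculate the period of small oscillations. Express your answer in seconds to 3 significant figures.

2.40 s

For a physical pendulum T = 2π√(I/(mgd)), with d = 0.9520 m from pivot to centre of mass.
I_cm = mL²/12 = 3.28 × 2.33²/12 = 1.484 kg·m²; I = I_cm + md² = 1.484 + 3.28 × 0.9520² = 4.457 kg·m².
T = 2π√(4.457/(3.28 × 9.79 × 0.9520)) = 2.40 s.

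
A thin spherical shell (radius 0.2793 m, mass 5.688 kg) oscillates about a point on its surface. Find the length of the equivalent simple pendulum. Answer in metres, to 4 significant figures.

The equivalent simple-pendulum length is L_eq = I/(md), where I is about the pivot and d = 0.27930 m.
I_cm = (2/3)mR² = 0.29581 kg·m², so I = I_cm + md² = 0.29581 + 0.44371 = 0.73952 kg·m².
L_eq = 0.73952/(5.688 × 0.27930) = 0.4655 m.

0.4655 m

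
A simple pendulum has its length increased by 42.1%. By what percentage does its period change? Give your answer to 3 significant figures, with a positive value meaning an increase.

19.2%

T ∝ √L, so T'/T = √(1.421) = 1.192.
Percentage change in T = (1.192 − 1) × 100% = 19.2%.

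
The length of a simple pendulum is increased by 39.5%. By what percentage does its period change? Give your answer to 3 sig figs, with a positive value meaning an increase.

T ∝ √L, so T'/T = √(1.395) = 1.181.
Percentage change in T = (1.181 − 1) × 100% = 18.1%.

18.1%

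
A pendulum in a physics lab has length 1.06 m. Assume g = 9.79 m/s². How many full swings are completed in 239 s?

T = 2π√(L/g) = 2π√(1.06/9.79) = 2.067 s.
Number of complete oscillations = ⌊239/2.067⌋ = ⌊115.6⌋ = 115.

115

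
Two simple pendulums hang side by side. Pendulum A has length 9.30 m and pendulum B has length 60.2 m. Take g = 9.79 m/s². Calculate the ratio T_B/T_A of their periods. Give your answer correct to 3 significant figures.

T ∝ √L, so T_B/T_A = √(L_B/L_A) = √(60.2/9.30) = 2.54.

2.54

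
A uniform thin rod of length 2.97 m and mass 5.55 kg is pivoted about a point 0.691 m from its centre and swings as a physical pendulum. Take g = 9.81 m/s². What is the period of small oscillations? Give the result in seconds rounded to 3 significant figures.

For a physical pendulum T = 2π√(I/(mgd)), with d = 0.6910 m from pivot to centre of mass.
I_cm = mL²/12 = 5.55 × 2.97²/12 = 4.080 kg·m²; I = I_cm + md² = 4.080 + 5.55 × 0.6910² = 6.730 kg·m².
T = 2π√(6.730/(5.55 × 9.81 × 0.6910)) = 2.66 s.

2.66 s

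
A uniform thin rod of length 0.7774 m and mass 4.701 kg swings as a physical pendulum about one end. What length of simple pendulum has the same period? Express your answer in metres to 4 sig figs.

The equivalent simple-pendulum length is L_eq = I/(md), where I is about the pivot and d = 0.38870 m.
I_cm = (1/12)mL² = 0.23675 kg·m², so I = I_cm + md² = 0.23675 + 0.71026 = 0.94702 kg·m².
L_eq = 0.94702/(4.701 × 0.38870) = 0.5183 m.

0.5183 m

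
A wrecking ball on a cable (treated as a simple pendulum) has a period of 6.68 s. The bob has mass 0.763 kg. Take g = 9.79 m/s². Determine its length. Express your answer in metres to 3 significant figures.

11.1 m

From T = 2π√(L/g), L = gT²/(4π²) = 9.79 × 6.680²/(4π²) = 11.1 m.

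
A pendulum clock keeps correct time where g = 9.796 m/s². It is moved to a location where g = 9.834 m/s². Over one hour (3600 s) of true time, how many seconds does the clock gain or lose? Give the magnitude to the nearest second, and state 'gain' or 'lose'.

The clock's period scales as T ∝ 1/√g, so T'/T = √(9.796/9.834) = 0.998066.
In 3600 s of true time the clock registers 3600/0.998066 = 3607.0 s, so it gains 7 s.

gain 7 s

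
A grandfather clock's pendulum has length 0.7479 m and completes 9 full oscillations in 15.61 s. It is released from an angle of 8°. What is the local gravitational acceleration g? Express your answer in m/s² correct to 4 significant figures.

T = 15.61/9 = 1.7344 s.
From T = 2π√(L/g), g = 4π²L/T² = 4π² × 0.7479/1.7344² = 9.815 m/s².

9.815 m/s²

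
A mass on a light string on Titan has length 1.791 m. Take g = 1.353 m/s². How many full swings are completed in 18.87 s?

T = 2π√(L/g) = 2π√(1.791/1.353) = 7.2290 s.
Number of complete oscillations = ⌊18.87/7.2290⌋ = ⌊2.6103⌋ = 2.

2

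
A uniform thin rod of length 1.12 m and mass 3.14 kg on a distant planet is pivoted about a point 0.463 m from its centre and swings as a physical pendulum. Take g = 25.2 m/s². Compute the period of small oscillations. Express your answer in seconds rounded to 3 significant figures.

1.04 s

For a physical pendulum T = 2π√(I/(mgd)), with d = 0.4630 m from pivot to centre of mass.
I_cm = mL²/12 = 3.14 × 1.12²/12 = 0.3282 kg·m²; I = I_cm + md² = 0.3282 + 3.14 × 0.4630² = 1.001 kg·m².
T = 2π√(1.001/(3.14 × 25.2 × 0.4630)) = 1.04 s.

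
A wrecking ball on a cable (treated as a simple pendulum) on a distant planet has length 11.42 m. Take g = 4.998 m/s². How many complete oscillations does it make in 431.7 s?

T = 2π√(L/g) = 2π√(11.42/4.998) = 9.4976 s.
Number of complete oscillations = ⌊431.7/9.4976⌋ = ⌊45.453⌋ = 45.

45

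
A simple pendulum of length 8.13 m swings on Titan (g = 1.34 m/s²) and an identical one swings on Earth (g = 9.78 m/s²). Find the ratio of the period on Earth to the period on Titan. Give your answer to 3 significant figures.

0.370

T ∝ 1/√g, so T₂/T₁ = √(g₁/g₂) = √(1.34/9.78) = 0.370.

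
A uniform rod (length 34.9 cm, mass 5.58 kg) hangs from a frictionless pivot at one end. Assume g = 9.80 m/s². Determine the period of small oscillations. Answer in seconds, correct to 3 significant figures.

0.968 s

For a physical pendulum T = 2π√(I/(mgd)), with d = 0.1745 m from pivot to centre of mass.
I_cm = mL²/12 = 5.58 × 0.349²/12 = 0.05664 kg·m²; I = I_cm + md² = 0.05664 + 5.58 × 0.1745² = 0.2265 kg·m².
T = 2π√(0.2265/(5.58 × 9.80 × 0.1745)) = 0.968 s.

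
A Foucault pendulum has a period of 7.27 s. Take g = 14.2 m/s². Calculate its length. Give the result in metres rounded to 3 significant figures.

From T = 2π√(L/g), L = gT²/(4π²) = 14.2 × 7.270²/(4π²) = 19.0 m.

19.0 m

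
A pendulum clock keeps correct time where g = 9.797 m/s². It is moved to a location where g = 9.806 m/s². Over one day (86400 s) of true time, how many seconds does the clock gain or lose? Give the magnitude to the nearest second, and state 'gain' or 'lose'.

gain 40 s

The clock's period scales as T ∝ 1/√g, so T'/T = √(9.797/9.806) = 0.999541.
In 86400 s of true time the clock registers 86400/0.999541 = 86439.7 s, so it gains 40 s.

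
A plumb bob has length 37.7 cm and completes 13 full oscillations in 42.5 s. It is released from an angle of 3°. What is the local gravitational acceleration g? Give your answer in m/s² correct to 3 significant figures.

1.39 m/s²

T = 42.5/13 = 3.269 s.
From T = 2π√(L/g), g = 4π²L/T² = 4π² × 0.377/3.269² = 1.39 m/s².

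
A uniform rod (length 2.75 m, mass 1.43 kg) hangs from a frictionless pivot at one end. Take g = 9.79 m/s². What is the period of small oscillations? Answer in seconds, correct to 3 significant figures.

For a physical pendulum T = 2π√(I/(mgd)), with d = 1.375 m from pivot to centre of mass.
I_cm = mL²/12 = 1.43 × 2.75²/12 = 0.9012 kg·m²; I = I_cm + md² = 0.9012 + 1.43 × 1.375² = 3.605 kg·m².
T = 2π√(3.605/(1.43 × 9.79 × 1.375)) = 2.72 s.

2.72 s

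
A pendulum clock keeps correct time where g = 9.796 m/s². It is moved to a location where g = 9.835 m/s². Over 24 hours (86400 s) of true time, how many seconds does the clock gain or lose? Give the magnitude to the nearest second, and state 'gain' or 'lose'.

The clock's period scales as T ∝ 1/√g, so T'/T = √(9.796/9.835) = 0.998015.
In 86400 s of true time the clock registers 86400/0.998015 = 86571.8 s, so it gains 172 s.

gain 172 s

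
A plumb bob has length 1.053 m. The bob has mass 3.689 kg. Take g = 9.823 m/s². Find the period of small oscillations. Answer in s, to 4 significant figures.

T = 2π√(L/g) = 2π√(1.053/9.823) = 2π × 0.32741 = 2.057 s.

2.057 s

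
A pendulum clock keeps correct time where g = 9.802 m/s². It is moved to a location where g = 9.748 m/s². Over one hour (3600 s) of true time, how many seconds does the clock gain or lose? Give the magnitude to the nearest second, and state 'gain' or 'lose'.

The clock's period scales as T ∝ 1/√g, so T'/T = √(9.802/9.748) = 1.00277.
In 3600 s of true time the clock registers 3600/1.00277 = 3590.1 s, so it loses 10 s.

lose 10 s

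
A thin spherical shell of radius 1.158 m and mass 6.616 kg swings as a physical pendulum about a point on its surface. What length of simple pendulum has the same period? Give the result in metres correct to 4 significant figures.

1.930 m

The equivalent simple-pendulum length is L_eq = I/(md), where I is about the pivot and d = 1.1580 m.
I_cm = (2/3)mR² = 5.9145 kg·m², so I = I_cm + md² = 5.9145 + 8.8718 = 14.786 kg·m².
L_eq = 14.786/(6.616 × 1.1580) = 1.930 m.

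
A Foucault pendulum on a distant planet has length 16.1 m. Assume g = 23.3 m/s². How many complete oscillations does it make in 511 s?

97

T = 2π√(L/g) = 2π√(16.1/23.3) = 5.223 s.
Number of complete oscillations = ⌊511/5.223⌋ = ⌊97.84⌋ = 97.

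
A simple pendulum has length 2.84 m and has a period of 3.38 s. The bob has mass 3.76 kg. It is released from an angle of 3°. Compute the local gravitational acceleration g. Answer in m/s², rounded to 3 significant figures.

9.81 m/s²

From T = 2π√(L/g), g = 4π²L/T² = 4π² × 2.84/3.380² = 9.81 m/s².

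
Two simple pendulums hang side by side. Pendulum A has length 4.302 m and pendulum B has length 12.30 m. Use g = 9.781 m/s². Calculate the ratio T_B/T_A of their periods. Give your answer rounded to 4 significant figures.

1.691

T ∝ √L, so T_B/T_A = √(L_B/L_A) = √(12.30/4.302) = 1.691.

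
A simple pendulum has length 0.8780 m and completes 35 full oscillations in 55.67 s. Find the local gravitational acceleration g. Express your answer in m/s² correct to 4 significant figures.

T = 55.67/35 = 1.5906 s.
From T = 2π√(L/g), g = 4π²L/T² = 4π² × 0.8780/1.5906² = 13.70 m/s².

13.70 m/s²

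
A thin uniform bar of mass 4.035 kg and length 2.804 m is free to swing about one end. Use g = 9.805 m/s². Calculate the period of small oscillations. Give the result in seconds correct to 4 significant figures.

2.743 s

For a physical pendulum T = 2π√(I/(mgd)), with d = 1.4020 m from pivot to centre of mass.
I_cm = mL²/12 = 4.035 × 2.804²/12 = 2.6437 kg·m²; I = I_cm + md² = 2.6437 + 4.035 × 1.4020² = 10.575 kg·m².
T = 2π√(10.575/(4.035 × 9.805 × 1.4020)) = 2.743 s.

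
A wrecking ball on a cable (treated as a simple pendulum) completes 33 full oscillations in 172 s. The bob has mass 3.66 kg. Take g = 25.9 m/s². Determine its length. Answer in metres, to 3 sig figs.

T = 172/33 = 5.212 s.
From T = 2π√(L/g), L = gT²/(4π²) = 25.9 × 5.212²/(4π²) = 17.8 m.

17.8 m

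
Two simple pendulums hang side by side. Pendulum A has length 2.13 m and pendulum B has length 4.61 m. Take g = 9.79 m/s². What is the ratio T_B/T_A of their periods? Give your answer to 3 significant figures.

T ∝ √L, so T_B/T_A = √(L_B/L_A) = √(4.61/2.13) = 1.47.

1.47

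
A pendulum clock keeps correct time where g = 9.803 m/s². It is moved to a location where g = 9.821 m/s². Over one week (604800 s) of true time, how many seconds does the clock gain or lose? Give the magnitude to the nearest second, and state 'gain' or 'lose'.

gain 555 s

The clock's period scales as T ∝ 1/√g, so T'/T = √(9.803/9.821) = 0.999083.
In 604800 s of true time the clock registers 604800/0.999083 = 605355.0 s, so it gains 555 s.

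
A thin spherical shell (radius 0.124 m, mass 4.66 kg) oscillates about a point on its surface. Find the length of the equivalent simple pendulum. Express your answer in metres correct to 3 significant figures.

0.207 m

The equivalent simple-pendulum length is L_eq = I/(md), where I is about the pivot and d = 0.1240 m.
I_cm = (2/3)mR² = 0.04777 kg·m², so I = I_cm + md² = 0.04777 + 0.07165 = 0.1194 kg·m².
L_eq = 0.1194/(4.66 × 0.1240) = 0.207 m.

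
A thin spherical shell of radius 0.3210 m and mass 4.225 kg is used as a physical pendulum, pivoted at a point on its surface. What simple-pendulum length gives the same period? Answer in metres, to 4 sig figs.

The equivalent simple-pendulum length is L_eq = I/(md), where I is about the pivot and d = 0.32100 m.
I_cm = (2/3)mR² = 0.29023 kg·m², so I = I_cm + md² = 0.29023 + 0.43535 = 0.72558 kg·m².
L_eq = 0.72558/(4.225 × 0.32100) = 0.5350 m.

0.5350 m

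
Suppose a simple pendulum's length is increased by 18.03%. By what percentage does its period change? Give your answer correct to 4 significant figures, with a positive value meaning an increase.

8.642%

T ∝ √L, so T'/T = √(1.1803) = 1.0864.
Percentage change in T = (1.0864 − 1) × 100% = 8.642%.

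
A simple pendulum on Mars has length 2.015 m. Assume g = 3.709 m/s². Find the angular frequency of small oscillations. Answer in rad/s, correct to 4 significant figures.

1.357 rad/s

ω = √(g/L) = √(3.709/2.015) = 1.357 rad/s.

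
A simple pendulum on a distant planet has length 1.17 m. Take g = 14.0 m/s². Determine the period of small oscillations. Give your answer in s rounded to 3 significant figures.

1.82 s

T = 2π√(L/g) = 2π√(1.17/14.0) = 2π × 0.2891 = 1.82 s.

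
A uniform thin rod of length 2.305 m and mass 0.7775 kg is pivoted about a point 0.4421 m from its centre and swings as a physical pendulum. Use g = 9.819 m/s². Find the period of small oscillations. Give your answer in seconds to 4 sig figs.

For a physical pendulum T = 2π√(I/(mgd)), with d = 0.44210 m from pivot to centre of mass.
I_cm = mL²/12 = 0.7775 × 2.305²/12 = 0.34424 kg·m²; I = I_cm + md² = 0.34424 + 0.7775 × 0.44210² = 0.49620 kg·m².
T = 2π√(0.49620/(0.7775 × 9.819 × 0.44210)) = 2.409 s.

2.409 s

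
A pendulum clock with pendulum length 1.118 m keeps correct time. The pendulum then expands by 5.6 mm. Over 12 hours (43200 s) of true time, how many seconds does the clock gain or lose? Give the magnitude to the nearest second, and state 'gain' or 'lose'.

lose 108 s

T ∝ √L, so T'/T = √(1.12360/1.118) = 1.00250.
In 43200 s of true time the clock registers 43200/1.00250 = 43092.2 s, so it loses 108 s.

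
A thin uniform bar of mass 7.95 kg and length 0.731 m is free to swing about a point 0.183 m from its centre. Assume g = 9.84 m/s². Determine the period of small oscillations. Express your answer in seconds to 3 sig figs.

1.31 s

For a physical pendulum T = 2π√(I/(mgd)), with d = 0.1830 m from pivot to centre of mass.
I_cm = mL²/12 = 7.95 × 0.731²/12 = 0.3540 kg·m²; I = I_cm + md² = 0.3540 + 7.95 × 0.1830² = 0.6203 kg·m².
T = 2π√(0.6203/(7.95 × 9.84 × 0.1830)) = 1.31 s.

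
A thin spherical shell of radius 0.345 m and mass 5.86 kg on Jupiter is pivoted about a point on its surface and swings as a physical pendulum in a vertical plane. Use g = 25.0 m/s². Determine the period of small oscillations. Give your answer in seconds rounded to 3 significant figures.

I_cm = (2/3)mr² = 0.4650 kg·m². The pivot is at distance d = 0.345 m from the centre of mass.
By the parallel-axis theorem, I = I_cm + md² = 0.4650 + 0.6975 = 1.162 kg·m².
T = 2π√(I/(mgd)) = 2π√(1.162/(5.86 × 25.0 × 0.345)) = 0.953 s.

0.953 s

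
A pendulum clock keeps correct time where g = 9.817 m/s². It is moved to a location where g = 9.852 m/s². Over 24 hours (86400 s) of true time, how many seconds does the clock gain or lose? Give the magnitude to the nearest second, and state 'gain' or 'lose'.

gain 154 s

The clock's period scales as T ∝ 1/√g, so T'/T = √(9.817/9.852) = 0.998222.
In 86400 s of true time the clock registers 86400/0.998222 = 86553.9 s, so it gains 154 s.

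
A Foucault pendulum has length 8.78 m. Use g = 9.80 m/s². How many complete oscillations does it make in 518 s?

87

T = 2π√(L/g) = 2π√(8.78/9.80) = 5.947 s.
Number of complete oscillations = ⌊518/5.947⌋ = ⌊87.10⌋ = 87.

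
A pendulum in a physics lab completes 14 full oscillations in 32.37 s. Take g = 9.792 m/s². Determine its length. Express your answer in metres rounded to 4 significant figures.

T = 32.37/14 = 2.3121 s.
From T = 2π√(L/g), L = gT²/(4π²) = 9.792 × 2.3121²/(4π²) = 1.326 m.

1.326 m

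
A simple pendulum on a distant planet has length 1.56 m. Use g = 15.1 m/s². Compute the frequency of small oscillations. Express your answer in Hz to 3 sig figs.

T = 2π√(L/g) = 2π√(1.56/15.1) = 2.020 s, so f = 1/T = 0.495 Hz.

0.495 Hz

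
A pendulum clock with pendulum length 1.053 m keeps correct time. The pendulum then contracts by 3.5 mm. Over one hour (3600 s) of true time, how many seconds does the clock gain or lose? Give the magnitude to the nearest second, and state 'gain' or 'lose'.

gain 6 s

T ∝ √L, so T'/T = √(1.04950/1.053) = 0.998337.
In 3600 s of true time the clock registers 3600/0.998337 = 3606.0 s, so it gains 6 s.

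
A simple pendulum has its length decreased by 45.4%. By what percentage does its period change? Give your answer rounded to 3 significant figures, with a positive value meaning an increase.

-26.1%

T ∝ √L, so T'/T = √(0.5460) = 0.7389.
Percentage change in T = (0.7389 − 1) × 100% = -26.1%.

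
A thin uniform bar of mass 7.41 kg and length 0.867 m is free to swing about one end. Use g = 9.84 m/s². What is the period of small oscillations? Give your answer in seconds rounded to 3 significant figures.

1.52 s

For a physical pendulum T = 2π√(I/(mgd)), with d = 0.4335 m from pivot to centre of mass.
I_cm = mL²/12 = 7.41 × 0.867²/12 = 0.4642 kg·m²; I = I_cm + md² = 0.4642 + 7.41 × 0.4335² = 1.857 kg·m².
T = 2π√(1.857/(7.41 × 9.84 × 0.4335)) = 1.52 s.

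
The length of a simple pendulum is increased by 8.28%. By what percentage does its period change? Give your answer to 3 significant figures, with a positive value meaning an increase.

T ∝ √L, so T'/T = √(1.083) = 1.041.
Percentage change in T = (1.041 − 1) × 100% = 4.06%.

4.06%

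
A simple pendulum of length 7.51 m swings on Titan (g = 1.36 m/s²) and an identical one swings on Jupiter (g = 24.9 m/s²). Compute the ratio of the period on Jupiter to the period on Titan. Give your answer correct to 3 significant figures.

0.234

T ∝ 1/√g, so T₂/T₁ = √(g₁/g₂) = √(1.36/24.9) = 0.234.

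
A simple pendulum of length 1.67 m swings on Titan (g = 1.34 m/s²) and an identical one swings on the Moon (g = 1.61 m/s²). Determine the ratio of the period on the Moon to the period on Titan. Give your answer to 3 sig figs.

0.912

T ∝ 1/√g, so T₂/T₁ = √(g₁/g₂) = √(1.34/1.61) = 0.912.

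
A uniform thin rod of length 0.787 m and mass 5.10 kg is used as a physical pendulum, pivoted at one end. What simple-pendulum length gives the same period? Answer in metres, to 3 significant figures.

The equivalent simple-pendulum length is L_eq = I/(md), where I is about the pivot and d = 0.3935 m.
I_cm = (1/12)mL² = 0.2632 kg·m², so I = I_cm + md² = 0.2632 + 0.7897 = 1.053 kg·m².
L_eq = 1.053/(5.10 × 0.3935) = 0.525 m.

0.525 m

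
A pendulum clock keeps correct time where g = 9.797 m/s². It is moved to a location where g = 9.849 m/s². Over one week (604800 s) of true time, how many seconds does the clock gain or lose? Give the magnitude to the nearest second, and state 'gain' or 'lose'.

The clock's period scales as T ∝ 1/√g, so T'/T = √(9.797/9.849) = 0.997357.
In 604800 s of true time the clock registers 604800/0.997357 = 606402.9 s, so it gains 1603 s.

gain 1603 s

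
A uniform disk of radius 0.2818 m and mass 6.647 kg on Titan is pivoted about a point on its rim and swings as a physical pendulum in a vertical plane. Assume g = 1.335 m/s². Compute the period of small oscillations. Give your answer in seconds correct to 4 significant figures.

I_cm = ½mr² = 0.26392 kg·m². The pivot is at distance d = 0.2818 m from the centre of mass.
By the parallel-axis theorem, I = I_cm + md² = 0.26392 + 0.52785 = 0.79177 kg·m².
T = 2π√(I/(mgd)) = 2π√(0.79177/(6.647 × 1.335 × 0.2818)) = 3.536 s.

3.536 s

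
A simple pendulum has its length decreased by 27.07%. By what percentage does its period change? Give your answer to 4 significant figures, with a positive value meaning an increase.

-14.60%

T ∝ √L, so T'/T = √(0.72930) = 0.85399.
Percentage change in T = (0.85399 − 1) × 100% = -14.60%.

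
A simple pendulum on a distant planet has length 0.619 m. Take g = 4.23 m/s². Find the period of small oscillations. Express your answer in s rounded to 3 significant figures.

2.40 s

T = 2π√(L/g) = 2π√(0.619/4.23) = 2π × 0.3825 = 2.40 s.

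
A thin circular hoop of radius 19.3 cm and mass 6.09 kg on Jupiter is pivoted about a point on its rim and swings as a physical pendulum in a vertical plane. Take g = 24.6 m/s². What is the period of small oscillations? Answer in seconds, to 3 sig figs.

I_cm = mr² = 0.2268 kg·m². The pivot is at distance d = 0.193 m from the centre of mass.
By the parallel-axis theorem, I = I_cm + md² = 0.2268 + 0.2268 = 0.4537 kg·m².
T = 2π√(I/(mgd)) = 2π√(0.4537/(6.09 × 24.6 × 0.193)) = 0.787 s.

0.787 s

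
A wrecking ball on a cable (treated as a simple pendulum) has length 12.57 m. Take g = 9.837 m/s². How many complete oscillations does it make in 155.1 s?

T = 2π√(L/g) = 2π√(12.57/9.837) = 7.1026 s.
Number of complete oscillations = ⌊155.1/7.1026⌋ = ⌊21.837⌋ = 21.

21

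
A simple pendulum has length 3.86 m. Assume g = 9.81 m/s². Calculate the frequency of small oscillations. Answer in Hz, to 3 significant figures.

T = 2π√(L/g) = 2π√(3.86/9.81) = 3.941 s, so f = 1/T = 0.254 Hz.

0.254 Hz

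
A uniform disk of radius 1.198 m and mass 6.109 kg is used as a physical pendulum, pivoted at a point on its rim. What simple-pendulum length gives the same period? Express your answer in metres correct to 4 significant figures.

1.797 m

The equivalent simple-pendulum length is L_eq = I/(md), where I is about the pivot and d = 1.1980 m.
I_cm = ½mR² = 4.3838 kg·m², so I = I_cm + md² = 4.3838 + 8.7677 = 13.151 kg·m².
L_eq = 13.151/(6.109 × 1.1980) = 1.797 m.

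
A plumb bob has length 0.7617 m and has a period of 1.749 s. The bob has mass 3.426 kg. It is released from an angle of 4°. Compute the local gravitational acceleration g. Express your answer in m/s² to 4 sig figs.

9.830 m/s²

From T = 2π√(L/g), g = 4π²L/T² = 4π² × 0.7617/1.7490² = 9.830 m/s².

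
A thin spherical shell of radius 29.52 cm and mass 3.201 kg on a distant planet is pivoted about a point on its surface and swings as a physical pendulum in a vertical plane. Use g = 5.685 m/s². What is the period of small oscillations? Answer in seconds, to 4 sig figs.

1.848 s

I_cm = (2/3)mr² = 0.18596 kg·m². The pivot is at distance d = 0.2952 m from the centre of mass.
By the parallel-axis theorem, I = I_cm + md² = 0.18596 + 0.27894 = 0.46491 kg·m².
T = 2π√(I/(mgd)) = 2π√(0.46491/(3.201 × 5.685 × 0.2952)) = 1.848 s.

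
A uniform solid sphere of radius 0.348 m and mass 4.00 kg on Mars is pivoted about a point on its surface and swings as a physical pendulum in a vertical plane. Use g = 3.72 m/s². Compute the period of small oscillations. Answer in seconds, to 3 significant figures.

I_cm = (2/5)mr² = 0.1938 kg·m². The pivot is at distance d = 0.348 m from the centre of mass.
By the parallel-axis theorem, I = I_cm + md² = 0.1938 + 0.4844 = 0.6782 kg·m².
T = 2π√(I/(mgd)) = 2π√(0.6782/(4.00 × 3.72 × 0.348)) = 2.27 s.

2.27 s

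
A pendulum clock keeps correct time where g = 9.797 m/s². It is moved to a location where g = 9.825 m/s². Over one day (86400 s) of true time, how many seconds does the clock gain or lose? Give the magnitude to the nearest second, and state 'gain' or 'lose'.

gain 123 s

The clock's period scales as T ∝ 1/√g, so T'/T = √(9.797/9.825) = 0.998574.
In 86400 s of true time the clock registers 86400/0.998574 = 86523.4 s, so it gains 123 s.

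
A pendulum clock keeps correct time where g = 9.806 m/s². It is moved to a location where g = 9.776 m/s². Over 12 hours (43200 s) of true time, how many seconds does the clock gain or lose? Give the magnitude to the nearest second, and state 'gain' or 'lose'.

The clock's period scales as T ∝ 1/√g, so T'/T = √(9.806/9.776) = 1.00153.
In 43200 s of true time the clock registers 43200/1.00153 = 43133.9 s, so it loses 66 s.

lose 66 s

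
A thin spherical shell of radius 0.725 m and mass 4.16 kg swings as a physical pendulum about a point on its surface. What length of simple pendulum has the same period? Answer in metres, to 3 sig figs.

1.21 m

The equivalent simple-pendulum length is L_eq = I/(md), where I is about the pivot and d = 0.7250 m.
I_cm = (2/3)mR² = 1.458 kg·m², so I = I_cm + md² = 1.458 + 2.187 = 3.644 kg·m².
L_eq = 3.644/(4.16 × 0.7250) = 1.21 m.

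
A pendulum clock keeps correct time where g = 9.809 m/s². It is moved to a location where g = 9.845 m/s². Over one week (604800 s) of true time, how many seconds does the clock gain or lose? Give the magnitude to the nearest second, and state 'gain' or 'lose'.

gain 1109 s

The clock's period scales as T ∝ 1/√g, so T'/T = √(9.809/9.845) = 0.998170.
In 604800 s of true time the clock registers 604800/0.998170 = 605908.8 s, so it gains 1109 s.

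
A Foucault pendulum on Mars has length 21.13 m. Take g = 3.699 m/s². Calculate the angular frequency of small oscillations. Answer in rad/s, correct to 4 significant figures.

0.4184 rad/s

ω = √(g/L) = √(3.699/21.13) = 0.4184 rad/s.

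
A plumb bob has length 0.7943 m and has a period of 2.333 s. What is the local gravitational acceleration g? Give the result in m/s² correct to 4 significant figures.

5.761 m/s²

From T = 2π√(L/g), g = 4π²L/T² = 4π² × 0.7943/2.3330² = 5.761 m/s².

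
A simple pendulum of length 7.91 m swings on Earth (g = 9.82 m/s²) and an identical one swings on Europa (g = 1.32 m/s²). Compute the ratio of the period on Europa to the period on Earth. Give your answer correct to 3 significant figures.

T ∝ 1/√g, so T₂/T₁ = √(g₁/g₂) = √(9.82/1.32) = 2.73.

2.73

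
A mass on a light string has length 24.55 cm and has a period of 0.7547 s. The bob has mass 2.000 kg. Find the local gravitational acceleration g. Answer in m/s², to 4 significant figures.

17.02 m/s²

From T = 2π√(L/g), g = 4π²L/T² = 4π² × 0.2455/0.75470² = 17.02 m/s².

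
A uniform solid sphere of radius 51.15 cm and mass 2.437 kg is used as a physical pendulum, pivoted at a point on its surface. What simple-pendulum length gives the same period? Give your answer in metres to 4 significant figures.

The equivalent simple-pendulum length is L_eq = I/(md), where I is about the pivot and d = 0.51150 m.
I_cm = (2/5)mR² = 0.25504 kg·m², so I = I_cm + md² = 0.25504 + 0.63760 = 0.89264 kg·m².
L_eq = 0.89264/(2.437 × 0.51150) = 0.7161 m.

0.7161 m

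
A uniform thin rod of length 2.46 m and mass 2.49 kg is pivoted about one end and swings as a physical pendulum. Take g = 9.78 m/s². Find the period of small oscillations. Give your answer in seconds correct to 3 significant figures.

2.57 s

For a physical pendulum T = 2π√(I/(mgd)), with d = 1.230 m from pivot to centre of mass.
I_cm = mL²/12 = 2.49 × 2.46²/12 = 1.256 kg·m²; I = I_cm + md² = 1.256 + 2.49 × 1.230² = 5.023 kg·m².
T = 2π√(5.023/(2.49 × 9.78 × 1.230)) = 2.57 s.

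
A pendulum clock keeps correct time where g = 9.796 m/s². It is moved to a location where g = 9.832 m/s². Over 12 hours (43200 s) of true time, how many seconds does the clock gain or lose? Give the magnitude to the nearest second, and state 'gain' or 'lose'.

The clock's period scales as T ∝ 1/√g, so T'/T = √(9.796/9.832) = 0.998168.
In 43200 s of true time the clock registers 43200/0.998168 = 43279.3 s, so it gains 79 s.

gain 79 s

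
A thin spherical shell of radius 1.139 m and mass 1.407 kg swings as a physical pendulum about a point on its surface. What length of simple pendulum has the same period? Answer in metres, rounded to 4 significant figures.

1.898 m

The equivalent simple-pendulum length is L_eq = I/(md), where I is about the pivot and d = 1.1390 m.
I_cm = (2/3)mR² = 1.2169 kg·m², so I = I_cm + md² = 1.2169 + 1.8253 = 3.0422 kg·m².
L_eq = 3.0422/(1.407 × 1.1390) = 1.898 m.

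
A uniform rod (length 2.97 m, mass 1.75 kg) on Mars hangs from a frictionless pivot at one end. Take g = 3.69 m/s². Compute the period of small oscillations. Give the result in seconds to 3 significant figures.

4.60 s

For a physical pendulum T = 2π√(I/(mgd)), with d = 1.485 m from pivot to centre of mass.
I_cm = mL²/12 = 1.75 × 2.97²/12 = 1.286 kg·m²; I = I_cm + md² = 1.286 + 1.75 × 1.485² = 5.146 kg·m².
T = 2π√(5.146/(1.75 × 3.69 × 1.485)) = 4.60 s.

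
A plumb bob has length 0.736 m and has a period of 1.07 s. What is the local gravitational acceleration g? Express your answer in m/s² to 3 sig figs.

From T = 2π√(L/g), g = 4π²L/T² = 4π² × 0.736/1.070² = 25.4 m/s².

25.4 m/s²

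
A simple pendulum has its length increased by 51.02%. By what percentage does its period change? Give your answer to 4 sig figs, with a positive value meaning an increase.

T ∝ √L, so T'/T = √(1.5102) = 1.2289.
Percentage change in T = (1.2289 − 1) × 100% = 22.89%.

22.89%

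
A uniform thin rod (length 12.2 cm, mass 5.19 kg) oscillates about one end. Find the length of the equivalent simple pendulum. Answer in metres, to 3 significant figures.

0.0813 m

The equivalent simple-pendulum length is L_eq = I/(md), where I is about the pivot and d = 0.06100 m.
I_cm = (1/12)mL² = 0.006437 kg·m², so I = I_cm + md² = 0.006437 + 0.01931 = 0.02575 kg·m².
L_eq = 0.02575/(5.19 × 0.06100) = 0.0813 m.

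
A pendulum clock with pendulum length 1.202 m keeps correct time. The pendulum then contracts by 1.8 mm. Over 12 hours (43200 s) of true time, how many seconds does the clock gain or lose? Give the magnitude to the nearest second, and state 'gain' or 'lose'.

T ∝ √L, so T'/T = √(1.20020/1.202) = 0.999251.
In 43200 s of true time the clock registers 43200/0.999251 = 43232.4 s, so it gains 32 s.

gain 32 s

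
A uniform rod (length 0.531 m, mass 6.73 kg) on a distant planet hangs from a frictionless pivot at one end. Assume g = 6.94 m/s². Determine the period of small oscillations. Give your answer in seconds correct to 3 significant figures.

1.42 s

For a physical pendulum T = 2π√(I/(mgd)), with d = 0.2655 m from pivot to centre of mass.
I_cm = mL²/12 = 6.73 × 0.531²/12 = 0.1581 kg·m²; I = I_cm + md² = 0.1581 + 6.73 × 0.2655² = 0.6325 kg·m².
T = 2π√(0.6325/(6.73 × 6.94 × 0.2655)) = 1.42 s.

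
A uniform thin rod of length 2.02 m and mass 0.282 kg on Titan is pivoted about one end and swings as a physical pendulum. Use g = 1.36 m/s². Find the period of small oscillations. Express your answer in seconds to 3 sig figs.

For a physical pendulum T = 2π√(I/(mgd)), with d = 1.010 m from pivot to centre of mass.
I_cm = mL²/12 = 0.282 × 2.02²/12 = 0.09589 kg·m²; I = I_cm + md² = 0.09589 + 0.282 × 1.010² = 0.3836 kg·m².
T = 2π√(0.3836/(0.282 × 1.36 × 1.010)) = 6.25 s.

6.25 s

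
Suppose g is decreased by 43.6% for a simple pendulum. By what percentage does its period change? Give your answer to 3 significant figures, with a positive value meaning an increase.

T ∝ 1/√g, so T'/T = 1/√(0.5640) = 1.332.
Percentage change in T = (1.332 − 1) × 100% = 33.2%.

33.2%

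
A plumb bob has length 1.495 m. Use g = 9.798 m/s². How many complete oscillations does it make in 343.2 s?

T = 2π√(L/g) = 2π√(1.495/9.798) = 2.4543 s.
Number of complete oscillations = ⌊343.2/2.4543⌋ = ⌊139.83⌋ = 139.

139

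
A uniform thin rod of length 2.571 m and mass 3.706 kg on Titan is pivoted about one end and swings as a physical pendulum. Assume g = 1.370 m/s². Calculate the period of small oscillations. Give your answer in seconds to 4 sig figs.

7.028 s

For a physical pendulum T = 2π√(I/(mgd)), with d = 1.2855 m from pivot to centre of mass.
I_cm = mL²/12 = 3.706 × 2.571²/12 = 2.0414 kg·m²; I = I_cm + md² = 2.0414 + 3.706 × 1.2855² = 8.1656 kg·m².
T = 2π√(8.1656/(3.706 × 1.370 × 1.2855)) = 7.028 s.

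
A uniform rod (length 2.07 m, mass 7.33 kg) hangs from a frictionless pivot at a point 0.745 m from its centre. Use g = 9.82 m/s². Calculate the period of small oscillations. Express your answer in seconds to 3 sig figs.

For a physical pendulum T = 2π√(I/(mgd)), with d = 0.7450 m from pivot to centre of mass.
I_cm = mL²/12 = 7.33 × 2.07²/12 = 2.617 kg·m²; I = I_cm + md² = 2.617 + 7.33 × 0.7450² = 6.686 kg·m².
T = 2π√(6.686/(7.33 × 9.82 × 0.7450)) = 2.22 s.

2.22 s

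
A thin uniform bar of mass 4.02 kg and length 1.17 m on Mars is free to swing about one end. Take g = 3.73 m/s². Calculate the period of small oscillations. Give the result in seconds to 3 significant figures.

For a physical pendulum T = 2π√(I/(mgd)), with d = 0.5850 m from pivot to centre of mass.
I_cm = mL²/12 = 4.02 × 1.17²/12 = 0.4586 kg·m²; I = I_cm + md² = 0.4586 + 4.02 × 0.5850² = 1.834 kg·m².
T = 2π√(1.834/(4.02 × 3.73 × 0.5850)) = 2.87 s.

2.87 s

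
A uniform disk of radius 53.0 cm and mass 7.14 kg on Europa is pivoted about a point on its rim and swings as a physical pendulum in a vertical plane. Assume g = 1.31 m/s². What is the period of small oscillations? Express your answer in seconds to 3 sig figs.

I_cm = ½mr² = 1.003 kg·m². The pivot is at distance d = 0.530 m from the centre of mass.
By the parallel-axis theorem, I = I_cm + md² = 1.003 + 2.006 = 3.008 kg·m².
T = 2π√(I/(mgd)) = 2π√(3.008/(7.14 × 1.31 × 0.530)) = 4.89 s.

4.89 s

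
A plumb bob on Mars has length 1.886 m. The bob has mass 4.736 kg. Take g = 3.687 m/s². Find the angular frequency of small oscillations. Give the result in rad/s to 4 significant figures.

ω = √(g/L) = √(3.687/1.886) = 1.398 rad/s.

1.398 rad/s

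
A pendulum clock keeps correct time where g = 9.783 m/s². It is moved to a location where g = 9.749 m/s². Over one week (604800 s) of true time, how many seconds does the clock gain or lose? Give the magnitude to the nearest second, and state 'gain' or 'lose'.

lose 1052 s

The clock's period scales as T ∝ 1/√g, so T'/T = √(9.783/9.749) = 1.00174.
In 604800 s of true time the clock registers 604800/1.00174 = 603748.1 s, so it loses 1052 s.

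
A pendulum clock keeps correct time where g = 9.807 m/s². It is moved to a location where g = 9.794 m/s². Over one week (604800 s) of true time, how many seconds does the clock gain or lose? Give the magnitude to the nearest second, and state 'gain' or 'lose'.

lose 401 s

The clock's period scales as T ∝ 1/√g, so T'/T = √(9.807/9.794) = 1.00066.
In 604800 s of true time the clock registers 604800/1.00066 = 604399.0 s, so it loses 401 s.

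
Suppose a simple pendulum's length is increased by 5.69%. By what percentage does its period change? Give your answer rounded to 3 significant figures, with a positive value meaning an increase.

2.81%

T ∝ √L, so T'/T = √(1.057) = 1.028.
Percentage change in T = (1.028 − 1) × 100% = 2.81%.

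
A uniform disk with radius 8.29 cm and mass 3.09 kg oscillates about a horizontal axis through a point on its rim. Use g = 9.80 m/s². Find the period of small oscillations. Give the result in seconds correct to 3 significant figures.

I_cm = ½mr² = 0.01062 kg·m². The pivot is at distance d = 0.0829 m from the centre of mass.
By the parallel-axis theorem, I = I_cm + md² = 0.01062 + 0.02124 = 0.03185 kg·m².
T = 2π√(I/(mgd)) = 2π√(0.03185/(3.09 × 9.80 × 0.0829)) = 0.708 s.

0.708 s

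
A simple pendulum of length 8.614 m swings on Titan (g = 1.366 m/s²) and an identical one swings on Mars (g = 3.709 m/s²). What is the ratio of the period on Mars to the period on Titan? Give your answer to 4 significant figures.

0.6069

T ∝ 1/√g, so T₂/T₁ = √(g₁/g₂) = √(1.366/3.709) = 0.6069.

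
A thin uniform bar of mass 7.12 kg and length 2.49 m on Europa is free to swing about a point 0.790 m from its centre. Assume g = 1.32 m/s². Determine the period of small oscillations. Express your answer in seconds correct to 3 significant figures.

For a physical pendulum T = 2π√(I/(mgd)), with d = 0.7900 m from pivot to centre of mass.
I_cm = mL²/12 = 7.12 × 2.49²/12 = 3.679 kg·m²; I = I_cm + md² = 3.679 + 7.12 × 0.7900² = 8.122 kg·m².
T = 2π√(8.122/(7.12 × 1.32 × 0.7900)) = 6.57 s.

6.57 s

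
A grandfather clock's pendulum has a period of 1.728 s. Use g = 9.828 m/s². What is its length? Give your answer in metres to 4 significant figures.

0.7433 m

From T = 2π√(L/g), L = gT²/(4π²) = 9.828 × 1.7280²/(4π²) = 0.7433 m.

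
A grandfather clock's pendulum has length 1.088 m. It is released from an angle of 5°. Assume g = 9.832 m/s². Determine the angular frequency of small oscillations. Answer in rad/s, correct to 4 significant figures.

ω = √(g/L) = √(9.832/1.088) = 3.006 rad/s.

3.006 rad/s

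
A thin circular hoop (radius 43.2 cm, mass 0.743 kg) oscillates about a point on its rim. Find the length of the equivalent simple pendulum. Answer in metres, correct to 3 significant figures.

The equivalent simple-pendulum length is L_eq = I/(md), where I is about the pivot and d = 0.4320 m.
I_cm = mR² = 0.1387 kg·m², so I = I_cm + md² = 0.1387 + 0.1387 = 0.2773 kg·m².
L_eq = 0.2773/(0.743 × 0.4320) = 0.864 m.

0.864 m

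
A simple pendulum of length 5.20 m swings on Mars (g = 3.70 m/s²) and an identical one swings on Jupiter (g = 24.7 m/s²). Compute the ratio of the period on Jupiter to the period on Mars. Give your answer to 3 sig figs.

T ∝ 1/√g, so T₂/T₁ = √(g₁/g₂) = √(3.70/24.7) = 0.387.

0.387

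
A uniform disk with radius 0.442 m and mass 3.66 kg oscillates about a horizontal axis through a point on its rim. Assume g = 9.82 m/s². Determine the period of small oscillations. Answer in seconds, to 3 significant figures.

1.63 s

I_cm = ½mr² = 0.3575 kg·m². The pivot is at distance d = 0.442 m from the centre of mass.
By the parallel-axis theorem, I = I_cm + md² = 0.3575 + 0.7150 = 1.073 kg·m².
T = 2π√(I/(mgd)) = 2π√(1.073/(3.66 × 9.82 × 0.442)) = 1.63 s.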